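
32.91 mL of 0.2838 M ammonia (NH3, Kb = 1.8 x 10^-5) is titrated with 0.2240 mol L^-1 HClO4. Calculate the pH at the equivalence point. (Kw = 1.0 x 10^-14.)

n(NH3) = 0.2838 x 0.03291 = 0.009340 mol; V(HClO4) at equivalence = 0.009340/0.2240 = 0.04170 L.
At equivalence the base is fully converted to NH4+; total volume = 0.07461 L, so [NH4+] = 0.009340/0.07461 = 0.1252 M.
Ka(NH4+) = Kw/Kb = 1.0e-14 / 1.8 x 10^-5 = 5.56e-10.
[H^+] = sqrt(Ka x [NH4+]) = sqrt(5.56e-10 x 0.1252) = 8.34e-6 M.
pH = -log(8.34e-6) = 5.08.

5.08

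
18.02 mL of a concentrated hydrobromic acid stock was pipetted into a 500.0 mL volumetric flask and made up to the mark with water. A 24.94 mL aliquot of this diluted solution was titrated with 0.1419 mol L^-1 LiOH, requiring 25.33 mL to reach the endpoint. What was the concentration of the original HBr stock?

n(LiOH) = 0.1419 x 0.02533 = 0.003594 mol.
n(HBr) in the aliquot = 0.003594 mol.
[diluted HBr] = 0.003594 / 0.02494 = 0.1441 M.
Dilution factor = 500.0/18.02 = 27.75, so [stock] = 0.1441 x 27.75 = 4.00 M.

4.00 M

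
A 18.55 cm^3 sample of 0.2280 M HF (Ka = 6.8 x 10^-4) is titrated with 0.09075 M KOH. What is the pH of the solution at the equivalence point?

7.99

n(HF) = 0.2280 x 0.01855 = 0.004229 mol; V(KOH) at equivalence = 0.004229/0.09075 = 0.04660 L.
At equivalence all the acid is converted to F-; total volume = 0.01855 + 0.04660 = 0.06515 L, so [F-] = 0.004229/0.06515 = 0.06491 M.
Kb = Kw/Ka = 1.0e-14 / 6.8 x 10^-4 = 1.47e-11.
[OH^-] = sqrt(Kb x [F-]) = sqrt(1.47e-11 x 0.06491) = 9.77e-7 M.
pOH = 6.01, so pH = 14.00 - 6.01 = 7.99.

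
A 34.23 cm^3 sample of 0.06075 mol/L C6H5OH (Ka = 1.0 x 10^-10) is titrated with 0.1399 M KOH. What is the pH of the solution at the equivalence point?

n(C6H5OH) = 0.06075 x 0.03423 = 0.002079 mol; V(KOH) at equivalence = 0.002079/0.1399 = 0.01486 L.
At equivalence all the acid is converted to C6H5O-; total volume = 0.03423 + 0.01486 = 0.04909 L, so [C6H5O-] = 0.002079/0.04909 = 0.04236 M.
Kb = Kw/Ka = 1.0e-14 / 1.0 x 10^-10 = 0.000100.
[OH^-] = sqrt(Kb x [C6H5O-]) = sqrt(0.000100 x 0.04236) = 0.00206 M.
pOH = 2.69, so pH = 14.00 - 2.69 = 11.31.

11.31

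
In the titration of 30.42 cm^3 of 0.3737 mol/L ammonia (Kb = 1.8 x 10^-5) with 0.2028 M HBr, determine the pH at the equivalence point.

5.07

n(NH3) = 0.3737 x 0.03042 = 0.01137 mol; V(HBr) at equivalence = 0.01137/0.2028 = 0.05605 L.
At equivalence the base is fully converted to NH4+; total volume = 0.08647 L, so [NH4+] = 0.01137/0.08647 = 0.1315 M.
Ka(NH4+) = Kw/Kb = 1.0e-14 / 1.8 x 10^-5 = 5.56e-10.
[H^+] = sqrt(Ka x [NH4+]) = sqrt(5.56e-10 x 0.1315) = 8.55e-6 M.
pH = -log(8.55e-6) = 5.07.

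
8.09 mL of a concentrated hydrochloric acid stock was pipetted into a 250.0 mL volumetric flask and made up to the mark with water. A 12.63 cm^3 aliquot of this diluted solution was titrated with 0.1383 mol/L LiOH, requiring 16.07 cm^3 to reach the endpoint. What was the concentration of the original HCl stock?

5.44 M

n(LiOH) = 0.1383 x 0.01607 = 0.002222 mol.
n(HCl) in the aliquot = 0.002222 mol.
[diluted HCl] = 0.002222 / 0.01263 = 0.1760 M.
Dilution factor = 250.0/8.090 = 30.90, so [stock] = 0.1760 x 30.90 = 5.44 M.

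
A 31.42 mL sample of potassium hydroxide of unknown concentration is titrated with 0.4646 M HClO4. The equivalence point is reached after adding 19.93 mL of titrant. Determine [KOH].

n(HClO4) delivered = 0.4646 x 0.01993 = 0.009259 mol.
For a 1:1 reaction, n(KOH) = 0.009259 mol.
[KOH] = 0.009259 mol / 0.03142 L = 0.295 M.

0.295 M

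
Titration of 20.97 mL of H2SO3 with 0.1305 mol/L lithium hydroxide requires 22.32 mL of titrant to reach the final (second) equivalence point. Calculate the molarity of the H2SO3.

0.0695 M

n(LiOH) = 0.1305 x 0.02232 = 0.002913 mol.
At the final (second) equivalence point, 2 mol OH^- react per mol H2SO3, so n(H2SO3) = 0.002913 / 2 = 0.001456 mol.
[H2SO3] = 0.001456 / 0.02097 L = 0.0695 M.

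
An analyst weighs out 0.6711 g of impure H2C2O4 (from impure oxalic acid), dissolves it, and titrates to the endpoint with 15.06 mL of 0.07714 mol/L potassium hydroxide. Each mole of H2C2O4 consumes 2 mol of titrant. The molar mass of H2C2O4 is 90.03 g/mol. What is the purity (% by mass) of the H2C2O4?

7.79%

n(KOH) = 0.07714 x 0.01506 = 0.001162 mol.
n(H2C2O4) = 0.001162 / 2 = 0.0005809 mol.
mass of H2C2O4 = 0.0005809 x 90.03 = 0.05230 g.
% purity = 0.05230 / 0.6711 x 100 = 7.79%.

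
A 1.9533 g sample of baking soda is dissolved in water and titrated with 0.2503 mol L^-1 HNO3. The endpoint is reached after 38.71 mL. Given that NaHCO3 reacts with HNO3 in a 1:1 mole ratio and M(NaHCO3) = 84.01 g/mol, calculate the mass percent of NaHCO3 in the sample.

41.7%

n(HNO3) = 0.2503 x 0.03871 = 0.009689 mol.
n(NaHCO3) = 0.009689 / 1 = 0.009689 mol.
mass of NaHCO3 = 0.009689 x 84.01 = 0.8140 g.
% purity = 0.8140 / 1.9533 x 100 = 41.7%.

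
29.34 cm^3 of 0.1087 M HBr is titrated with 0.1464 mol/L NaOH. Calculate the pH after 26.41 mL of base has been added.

n(acid) = 0.1087 x 0.02934 = 0.003189 mol; n(NaOH) added = 0.1464 x 0.02641 = 0.003866 mol.
Base is in excess by 0.003866 - 0.003189 = 0.0006772 mol in a total volume of 0.05575 L.
[OH^-] = 0.0006772/0.05575 = 0.01215 M, so pOH = 1.92 and pH = 14.00 - 1.92 = 12.08.

12.08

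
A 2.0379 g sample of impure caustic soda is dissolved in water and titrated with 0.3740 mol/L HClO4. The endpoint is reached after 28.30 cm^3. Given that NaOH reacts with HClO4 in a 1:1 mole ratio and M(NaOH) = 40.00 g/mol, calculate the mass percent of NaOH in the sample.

n(HClO4) = 0.3740 x 0.02830 = 0.01058 mol.
n(NaOH) = 0.01058 / 1 = 0.01058 mol.
mass of NaOH = 0.01058 x 40.00 = 0.4234 g.
% purity = 0.4234 / 2.0379 x 100 = 20.8%.

20.8%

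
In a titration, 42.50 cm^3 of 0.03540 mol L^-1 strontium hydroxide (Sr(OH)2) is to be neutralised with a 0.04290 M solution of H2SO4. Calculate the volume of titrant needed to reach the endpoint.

35.1 mL

n(Sr(OH)2) = 0.03540 mol/L x 0.04250 L = 0.001504 mol.
At equivalence n(H2SO4) = n(Sr(OH)2) = 0.001504 mol.
V(H2SO4) = 0.001504 / 0.04290 = 0.03507 L = 35.1 mL.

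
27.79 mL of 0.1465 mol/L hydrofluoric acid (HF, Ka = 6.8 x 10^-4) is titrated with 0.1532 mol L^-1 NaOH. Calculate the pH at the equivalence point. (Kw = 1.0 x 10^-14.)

8.02

n(HF) = 0.1465 x 0.02779 = 0.004071 mol; V(NaOH) at equivalence = 0.004071/0.1532 = 0.02657 L.
At equivalence all the acid is converted to F-; total volume = 0.02779 + 0.02657 = 0.05436 L, so [F-] = 0.004071/0.05436 = 0.07489 M.
Kb = Kw/Ka = 1.0e-14 / 6.8 x 10^-4 = 1.47e-11.
[OH^-] = sqrt(Kb x [F-]) = sqrt(1.47e-11 x 0.07489) = 1.05e-6 M.
pOH = 5.98, so pH = 14.00 - 5.98 = 8.02.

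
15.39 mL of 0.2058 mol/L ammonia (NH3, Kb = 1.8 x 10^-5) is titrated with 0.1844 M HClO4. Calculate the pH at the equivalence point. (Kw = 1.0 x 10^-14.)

5.13

n(NH3) = 0.2058 x 0.01539 = 0.003167 mol; V(HClO4) at equivalence = 0.003167/0.1844 = 0.01718 L.
At equivalence the base is fully converted to NH4+; total volume = 0.03257 L, so [NH4+] = 0.003167/0.03257 = 0.09726 M.
Ka(NH4+) = Kw/Kb = 1.0e-14 / 1.8 x 10^-5 = 5.56e-10.
[H^+] = sqrt(Ka x [NH4+]) = sqrt(5.56e-10 x 0.09726) = 7.35e-6 M.
pH = -log(7.35e-6) = 5.13.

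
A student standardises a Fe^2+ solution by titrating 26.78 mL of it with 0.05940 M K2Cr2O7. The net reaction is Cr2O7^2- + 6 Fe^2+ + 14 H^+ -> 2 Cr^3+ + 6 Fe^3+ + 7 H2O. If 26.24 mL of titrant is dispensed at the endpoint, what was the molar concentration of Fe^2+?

0.349 M

n(K2Cr2O7) = 0.05940 x 0.02624 = 0.001559 mol.
From the balanced equation, 1 mol K2Cr2O7 reacts with 6 mol Fe^2+, so n(Fe^2+) = 0.001559 x 6/1 = 0.009352 mol.
[Fe^2+] = 0.009352 / 0.02678 L = 0.349 M.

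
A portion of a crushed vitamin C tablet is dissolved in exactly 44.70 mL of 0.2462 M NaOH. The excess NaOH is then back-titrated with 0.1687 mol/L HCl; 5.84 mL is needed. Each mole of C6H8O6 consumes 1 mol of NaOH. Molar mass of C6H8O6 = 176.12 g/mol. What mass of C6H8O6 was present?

Total n(NaOH) added = 0.2462 x 0.04470 = 0.01101 mol.
n(HCl) used = 0.1687 x 0.005840 = 0.0009852 mol, which equals the excess n(NaOH).
So n(NaOH) consumed by the sample = 0.01101 - 0.0009852 = 0.01002 mol.
n(C6H8O6) = 0.01002 / 1 = 0.01002 mol.
mass = 0.01002 mol x 176.12 g/mol = 1.76 g.

1.76 g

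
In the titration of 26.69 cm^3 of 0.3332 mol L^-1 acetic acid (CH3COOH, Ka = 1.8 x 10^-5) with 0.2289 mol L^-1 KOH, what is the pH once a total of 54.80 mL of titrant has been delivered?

n(acid) = 0.3332 x 0.02669 = 0.008893 mol; n(KOH) added = 0.2289 x 0.05480 = 0.01254 mol.
Base is in excess by 0.01254 - 0.008893 = 0.003651 mol in a total volume of 0.08149 L.
[OH^-] = 0.003651/0.08149 = 0.04480 M, so pOH = 1.35 and pH = 14.00 - 1.35 = 12.65.

12.65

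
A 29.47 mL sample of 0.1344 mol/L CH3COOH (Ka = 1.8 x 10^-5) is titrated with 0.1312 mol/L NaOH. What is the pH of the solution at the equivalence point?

8.78

n(CH3COOH) = 0.1344 x 0.02947 = 0.003961 mol; V(NaOH) at equivalence = 0.003961/0.1312 = 0.03019 L.
At equivalence all the acid is converted to CH3COO-; total volume = 0.02947 + 0.03019 = 0.05966 L, so [CH3COO-] = 0.003961/0.05966 = 0.06639 M.
Kb = Kw/Ka = 1.0e-14 / 1.8 x 10^-5 = 5.56e-10.
[OH^-] = sqrt(Kb x [CH3COO-]) = sqrt(5.56e-10 x 0.06639) = 6.07e-6 M.
pOH = 5.22, so pH = 14.00 - 5.22 = 8.78.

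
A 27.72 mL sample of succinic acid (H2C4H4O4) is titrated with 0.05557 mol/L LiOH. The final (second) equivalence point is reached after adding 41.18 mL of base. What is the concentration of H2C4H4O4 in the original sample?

0.0413 M

n(LiOH) = 0.05557 x 0.04118 = 0.002288 mol.
At the final (second) equivalence point, 2 mol OH^- react per mol H2C4H4O4, so n(H2C4H4O4) = 0.002288 / 2 = 0.001144 mol.
[H2C4H4O4] = 0.001144 / 0.02772 L = 0.0413 M.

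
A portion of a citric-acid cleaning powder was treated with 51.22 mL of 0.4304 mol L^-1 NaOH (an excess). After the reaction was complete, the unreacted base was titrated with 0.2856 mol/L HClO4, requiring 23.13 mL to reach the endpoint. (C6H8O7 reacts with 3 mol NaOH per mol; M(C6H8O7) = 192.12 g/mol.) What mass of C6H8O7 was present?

Total n(NaOH) added = 0.4304 x 0.05122 = 0.02205 mol.
n(HClO4) used = 0.2856 x 0.02313 = 0.006606 mol, which equals the excess n(NaOH).
So n(NaOH) consumed by the sample = 0.02205 - 0.006606 = 0.01544 mol.
n(C6H8O7) = 0.01544 / 3 = 0.005146 mol.
mass = 0.005146 mol x 192.12 g/mol = 0.989 g.

0.989 g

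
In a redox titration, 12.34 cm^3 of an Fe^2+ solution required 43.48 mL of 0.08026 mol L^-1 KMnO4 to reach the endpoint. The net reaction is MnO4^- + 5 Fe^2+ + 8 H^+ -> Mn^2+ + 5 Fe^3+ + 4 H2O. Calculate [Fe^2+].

1.41 M

n(KMnO4) = 0.08026 x 0.04348 = 0.003490 mol.
From the balanced equation, 1 mol KMnO4 reacts with 5 mol Fe^2+, so n(Fe^2+) = 0.003490 x 5/1 = 0.01745 mol.
[Fe^2+] = 0.01745 / 0.01234 L = 1.41 M.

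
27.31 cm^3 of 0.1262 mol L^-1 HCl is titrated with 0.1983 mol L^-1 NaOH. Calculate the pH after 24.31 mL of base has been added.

n(acid) = 0.1262 x 0.02731 = 0.003447 mol; n(NaOH) added = 0.1983 x 0.02431 = 0.004821 mol.
Base is in excess by 0.004821 - 0.003447 = 0.001374 mol in a total volume of 0.05162 L.
[OH^-] = 0.001374/0.05162 = 0.02662 M, so pOH = 1.57 and pH = 14.00 - 1.57 = 12.43.

12.43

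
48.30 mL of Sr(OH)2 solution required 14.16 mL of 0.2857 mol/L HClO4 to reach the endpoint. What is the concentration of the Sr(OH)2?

n(HClO4) delivered = 0.2857 x 0.01416 = 0.004046 mol.
The reaction is 1 Sr(OH)2 + 2 HClO4, so n(Sr(OH)2) = 0.004046 x 1/2 = 0.002023 mol.
[Sr(OH)2] = 0.002023 mol / 0.04830 L = 0.0419 M.

0.0419 M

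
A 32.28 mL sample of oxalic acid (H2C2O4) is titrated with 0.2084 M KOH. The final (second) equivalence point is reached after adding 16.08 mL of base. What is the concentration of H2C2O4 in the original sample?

n(KOH) = 0.2084 x 0.01608 = 0.003351 mol.
At the final (second) equivalence point, 2 mol OH^- react per mol H2C2O4, so n(H2C2O4) = 0.003351 / 2 = 0.001676 mol.
[H2C2O4] = 0.001676 / 0.03228 L = 0.0519 M.

0.0519 M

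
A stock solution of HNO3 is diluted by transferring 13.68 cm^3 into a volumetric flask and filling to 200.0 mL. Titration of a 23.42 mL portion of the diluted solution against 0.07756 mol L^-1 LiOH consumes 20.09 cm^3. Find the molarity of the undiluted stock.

n(LiOH) = 0.07756 x 0.02009 = 0.001558 mol.
n(HNO3) in the aliquot = 0.001558 mol.
[diluted HNO3] = 0.001558 / 0.02342 = 0.06653 M.
Dilution factor = 200.0/13.68 = 14.62, so [stock] = 0.06653 x 14.62 = 0.973 M.

0.973 M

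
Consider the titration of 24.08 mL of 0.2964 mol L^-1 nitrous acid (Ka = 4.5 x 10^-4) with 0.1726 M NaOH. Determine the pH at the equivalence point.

8.19

n(HNO2) = 0.2964 x 0.02408 = 0.007137 mol; V(NaOH) at equivalence = 0.007137/0.1726 = 0.04135 L.
At equivalence all the acid is converted to NO2-; total volume = 0.02408 + 0.04135 = 0.06543 L, so [NO2-] = 0.007137/0.06543 = 0.1091 M.
Kb = Kw/Ka = 1.0e-14 / 4.5 x 10^-4 = 2.22e-11.
[OH^-] = sqrt(Kb x [NO2-]) = sqrt(2.22e-11 x 0.1091) = 1.56e-6 M.
pOH = 5.81, so pH = 14.00 - 5.81 = 8.19.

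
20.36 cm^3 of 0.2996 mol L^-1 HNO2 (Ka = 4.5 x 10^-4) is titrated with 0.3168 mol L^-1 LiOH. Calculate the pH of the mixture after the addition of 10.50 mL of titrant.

Initial n(HNO2) = 0.2996 x 0.02036 = 0.006100 mol.
n(LiOH) added = 0.3168 x 0.01050 = 0.003326 mol, converting that many moles of HNO2 to NO2-.
Remaining n(HNO2) = 0.002773 mol; n(NO2-) = 0.003326 mol.
By Henderson-Hasselbalch, pH = pKa + log([A^-]/[HA]) = 3.35 + log(0.003326/0.002773) = 3.35 + (+0.08) = 3.43.

3.43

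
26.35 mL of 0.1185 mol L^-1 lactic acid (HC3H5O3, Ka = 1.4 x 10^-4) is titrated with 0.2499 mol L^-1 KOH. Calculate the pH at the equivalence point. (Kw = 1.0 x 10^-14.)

n(HC3H5O3) = 0.1185 x 0.02635 = 0.003122 mol; V(KOH) at equivalence = 0.003122/0.2499 = 0.01249 L.
At equivalence all the acid is converted to C3H5O3-; total volume = 0.02635 + 0.01249 = 0.03884 L, so [C3H5O3-] = 0.003122/0.03884 = 0.08038 M.
Kb = Kw/Ka = 1.0e-14 / 1.4 x 10^-4 = 7.14e-11.
[OH^-] = sqrt(Kb x [C3H5O3-]) = sqrt(7.14e-11 x 0.08038) = 2.40e-6 M.
pOH = 5.62, so pH = 14.00 - 5.62 = 8.38.

8.38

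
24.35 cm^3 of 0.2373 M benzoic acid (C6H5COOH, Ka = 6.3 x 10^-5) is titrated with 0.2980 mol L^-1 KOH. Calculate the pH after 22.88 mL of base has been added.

12.34

n(acid) = 0.2373 x 0.02435 = 0.005778 mol; n(KOH) added = 0.2980 x 0.02288 = 0.006818 mol.
Base is in excess by 0.006818 - 0.005778 = 0.001040 mol in a total volume of 0.04723 L.
[OH^-] = 0.001040/0.04723 = 0.02202 M, so pOH = 1.66 and pH = 14.00 - 1.66 = 12.34.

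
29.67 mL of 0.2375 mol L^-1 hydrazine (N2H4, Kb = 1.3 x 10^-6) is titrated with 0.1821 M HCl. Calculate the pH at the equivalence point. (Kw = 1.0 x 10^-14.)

4.55

n(N2H4) = 0.2375 x 0.02967 = 0.007047 mol; V(HCl) at equivalence = 0.007047/0.1821 = 0.03870 L.
At equivalence the base is fully converted to N2H5+; total volume = 0.06837 L, so [N2H5+] = 0.007047/0.06837 = 0.1031 M.
Ka(N2H5+) = Kw/Kb = 1.0e-14 / 1.3 x 10^-6 = 7.69e-9.
[H^+] = sqrt(Ka x [N2H5+]) = sqrt(7.69e-9 x 0.1031) = 2.82e-5 M.
pH = -log(2.82e-5) = 4.55.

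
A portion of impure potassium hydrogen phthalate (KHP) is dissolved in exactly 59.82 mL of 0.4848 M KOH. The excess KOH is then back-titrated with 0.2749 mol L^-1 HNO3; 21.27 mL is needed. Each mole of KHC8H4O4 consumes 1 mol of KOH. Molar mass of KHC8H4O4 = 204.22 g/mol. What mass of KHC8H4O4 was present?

4.73 g

Total n(KOH) added = 0.4848 x 0.05982 = 0.02900 mol.
n(HNO3) used = 0.2749 x 0.02127 = 0.005847 mol, which equals the excess n(KOH).
So n(KOH) consumed by the sample = 0.02900 - 0.005847 = 0.02315 mol.
n(KHC8H4O4) = 0.02315 / 1 = 0.02315 mol.
mass = 0.02315 mol x 204.22 g/mol = 4.73 g.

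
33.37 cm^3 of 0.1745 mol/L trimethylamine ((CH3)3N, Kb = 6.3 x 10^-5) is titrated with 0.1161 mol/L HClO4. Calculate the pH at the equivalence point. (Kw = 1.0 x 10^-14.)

n((CH3)3N) = 0.1745 x 0.03337 = 0.005823 mol; V(HClO4) at equivalence = 0.005823/0.1161 = 0.05016 L.
At equivalence the base is fully converted to (CH3)3NH+; total volume = 0.08353 L, so [(CH3)3NH+] = 0.005823/0.08353 = 0.06972 M.
Ka((CH3)3NH+) = Kw/Kb = 1.0e-14 / 6.3 x 10^-5 = 1.59e-10.
[H^+] = sqrt(Ka x [(CH3)3NH+]) = sqrt(1.59e-10 x 0.06972) = 3.33e-6 M.
pH = -log(3.33e-6) = 5.48.

5.48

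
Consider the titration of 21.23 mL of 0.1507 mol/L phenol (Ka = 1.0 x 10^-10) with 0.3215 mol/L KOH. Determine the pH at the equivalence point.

11.51

n(C6H5OH) = 0.1507 x 0.02123 = 0.003199 mol; V(KOH) at equivalence = 0.003199/0.3215 = 0.009951 L.
At equivalence all the acid is converted to C6H5O-; total volume = 0.02123 + 0.009951 = 0.03118 L, so [C6H5O-] = 0.003199/0.03118 = 0.1026 M.
Kb = Kw/Ka = 1.0e-14 / 1.0 x 10^-10 = 0.000100.
[OH^-] = sqrt(Kb x [C6H5O-]) = sqrt(0.000100 x 0.1026) = 0.00320 M.
pOH = 2.49, so pH = 14.00 - 2.49 = 11.51.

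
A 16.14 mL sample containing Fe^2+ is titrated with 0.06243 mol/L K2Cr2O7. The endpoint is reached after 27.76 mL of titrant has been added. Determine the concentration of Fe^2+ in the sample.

0.644 M

n(K2Cr2O7) = 0.06243 x 0.02776 = 0.001733 mol.
From the balanced equation, 1 mol K2Cr2O7 reacts with 6 mol Fe^2+, so n(Fe^2+) = 0.001733 x 6/1 = 0.01040 mol.
[Fe^2+] = 0.01040 / 0.01614 L = 0.644 M.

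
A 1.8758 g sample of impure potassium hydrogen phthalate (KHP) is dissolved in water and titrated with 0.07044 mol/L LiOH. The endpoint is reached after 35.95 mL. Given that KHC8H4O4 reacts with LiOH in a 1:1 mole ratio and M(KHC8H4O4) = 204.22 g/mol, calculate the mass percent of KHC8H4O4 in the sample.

27.6%

n(LiOH) = 0.07044 x 0.03595 = 0.002532 mol.
n(KHC8H4O4) = 0.002532 / 1 = 0.002532 mol.
mass of KHC8H4O4 = 0.002532 x 204.22 = 0.5171 g.
% purity = 0.5171 / 1.8758 x 100 = 27.6%.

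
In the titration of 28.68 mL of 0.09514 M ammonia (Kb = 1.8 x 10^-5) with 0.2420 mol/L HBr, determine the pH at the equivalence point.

n(NH3) = 0.09514 x 0.02868 = 0.002729 mol; V(HBr) at equivalence = 0.002729/0.2420 = 0.01128 L.
At equivalence the base is fully converted to NH4+; total volume = 0.03996 L, so [NH4+] = 0.002729/0.03996 = 0.06829 M.
Ka(NH4+) = Kw/Kb = 1.0e-14 / 1.8 x 10^-5 = 5.56e-10.
[H^+] = sqrt(Ka x [NH4+]) = sqrt(5.56e-10 x 0.06829) = 6.16e-6 M.
pH = -log(6.16e-6) = 5.21.

5.21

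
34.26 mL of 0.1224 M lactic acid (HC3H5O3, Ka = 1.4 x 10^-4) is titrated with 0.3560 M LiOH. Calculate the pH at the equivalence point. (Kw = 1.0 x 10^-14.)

8.41

n(HC3H5O3) = 0.1224 x 0.03426 = 0.004193 mol; V(LiOH) at equivalence = 0.004193/0.3560 = 0.01178 L.
At equivalence all the acid is converted to C3H5O3-; total volume = 0.03426 + 0.01178 = 0.04604 L, so [C3H5O3-] = 0.004193/0.04604 = 0.09108 M.
Kb = Kw/Ka = 1.0e-14 / 1.4 x 10^-4 = 7.14e-11.
[OH^-] = sqrt(Kb x [C3H5O3-]) = sqrt(7.14e-11 x 0.09108) = 2.55e-6 M.
pOH = 5.59, so pH = 14.00 - 5.59 = 8.41.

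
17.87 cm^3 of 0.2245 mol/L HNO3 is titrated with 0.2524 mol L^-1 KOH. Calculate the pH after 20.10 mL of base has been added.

n(acid) = 0.2245 x 0.01787 = 0.004012 mol; n(KOH) added = 0.2524 x 0.02010 = 0.005073 mol.
Base is in excess by 0.005073 - 0.004012 = 0.001061 mol in a total volume of 0.03797 L.
[OH^-] = 0.001061/0.03797 = 0.02795 M, so pOH = 1.55 and pH = 14.00 - 1.55 = 12.45.

12.45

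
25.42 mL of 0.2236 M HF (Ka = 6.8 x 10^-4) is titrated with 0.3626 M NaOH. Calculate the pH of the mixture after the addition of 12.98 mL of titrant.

3.85

Initial n(HF) = 0.2236 x 0.02542 = 0.005684 mol.
n(NaOH) added = 0.3626 x 0.01298 = 0.004707 mol, converting that many moles of HF to F-.
Remaining n(HF) = 0.0009774 mol; n(F-) = 0.004707 mol.
By Henderson-Hasselbalch, pH = pKa + log([A^-]/[HA]) = 3.17 + log(0.004707/0.0009774) = 3.17 + (+0.68) = 3.85.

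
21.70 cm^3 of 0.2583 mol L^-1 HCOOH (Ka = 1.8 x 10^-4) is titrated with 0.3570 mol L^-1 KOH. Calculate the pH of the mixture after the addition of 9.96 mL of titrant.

Initial n(HCOOH) = 0.2583 x 0.02170 = 0.005605 mol.
n(KOH) added = 0.3570 x 0.009960 = 0.003556 mol, converting that many moles of HCOOH to HCOO-.
Remaining n(HCOOH) = 0.002049 mol; n(HCOO-) = 0.003556 mol.
By Henderson-Hasselbalch, pH = pKa + log([A^-]/[HA]) = 3.74 + log(0.003556/0.002049) = 3.74 + (+0.24) = 3.98.

3.98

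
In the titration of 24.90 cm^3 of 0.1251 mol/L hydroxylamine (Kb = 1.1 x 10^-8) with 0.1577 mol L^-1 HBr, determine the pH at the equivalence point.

3.60

n(NH2OH) = 0.1251 x 0.02490 = 0.003115 mol; V(HBr) at equivalence = 0.003115/0.1577 = 0.01975 L.
At equivalence the base is fully converted to NH3OH+; total volume = 0.04465 L, so [NH3OH+] = 0.003115/0.04465 = 0.06976 M.
Ka(NH3OH+) = Kw/Kb = 1.0e-14 / 1.1 x 10^-8 = 9.09e-7.
[H^+] = sqrt(Ka x [NH3OH+]) = sqrt(9.09e-7 x 0.06976) = 0.000252 M.
pH = -log(0.000252) = 3.60.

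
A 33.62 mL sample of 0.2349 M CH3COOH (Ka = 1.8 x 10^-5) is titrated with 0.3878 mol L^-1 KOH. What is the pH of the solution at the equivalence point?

n(CH3COOH) = 0.2349 x 0.03362 = 0.007897 mol; V(KOH) at equivalence = 0.007897/0.3878 = 0.02036 L.
At equivalence all the acid is converted to CH3COO-; total volume = 0.03362 + 0.02036 = 0.05398 L, so [CH3COO-] = 0.007897/0.05398 = 0.1463 M.
Kb = Kw/Ka = 1.0e-14 / 1.8 x 10^-5 = 5.56e-10.
[OH^-] = sqrt(Kb x [CH3COO-]) = sqrt(5.56e-10 x 0.1463) = 9.02e-6 M.
pOH = 5.05, so pH = 14.00 - 5.05 = 8.95.

8.95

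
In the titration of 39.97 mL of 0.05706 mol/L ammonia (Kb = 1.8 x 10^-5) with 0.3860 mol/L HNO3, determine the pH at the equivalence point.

5.28

n(NH3) = 0.05706 x 0.03997 = 0.002281 mol; V(HNO3) at equivalence = 0.002281/0.3860 = 0.005909 L.
At equivalence the base is fully converted to NH4+; total volume = 0.04588 L, so [NH4+] = 0.002281/0.04588 = 0.04971 M.
Ka(NH4+) = Kw/Kb = 1.0e-14 / 1.8 x 10^-5 = 5.56e-10.
[H^+] = sqrt(Ka x [NH4+]) = sqrt(5.56e-10 x 0.04971) = 5.26e-6 M.
pH = -log(5.26e-6) = 5.28.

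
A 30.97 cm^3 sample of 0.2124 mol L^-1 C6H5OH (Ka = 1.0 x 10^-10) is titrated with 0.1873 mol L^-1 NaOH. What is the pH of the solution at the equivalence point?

n(C6H5OH) = 0.2124 x 0.03097 = 0.006578 mol; V(NaOH) at equivalence = 0.006578/0.1873 = 0.03512 L.
At equivalence all the acid is converted to C6H5O-; total volume = 0.03097 + 0.03512 = 0.06609 L, so [C6H5O-] = 0.006578/0.06609 = 0.09953 M.
Kb = Kw/Ka = 1.0e-14 / 1.0 x 10^-10 = 0.000100.
[OH^-] = sqrt(Kb x [C6H5O-]) = sqrt(0.000100 x 0.09953) = 0.00315 M.
pOH = 2.50, so pH = 14.00 - 2.50 = 11.50.

11.50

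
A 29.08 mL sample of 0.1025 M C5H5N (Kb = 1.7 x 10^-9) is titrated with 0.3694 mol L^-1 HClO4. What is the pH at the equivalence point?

3.16

n(C5H5N) = 0.1025 x 0.02908 = 0.002981 mol; V(HClO4) at equivalence = 0.002981/0.3694 = 0.008069 L.
At equivalence the base is fully converted to C5H5NH+; total volume = 0.03715 L, so [C5H5NH+] = 0.002981/0.03715 = 0.08024 M.
Ka(C5H5NH+) = Kw/Kb = 1.0e-14 / 1.7 x 10^-9 = 5.88e-6.
[H^+] = sqrt(Ka x [C5H5NH+]) = sqrt(5.88e-6 x 0.08024) = 0.000687 M.
pH = -log(0.000687) = 3.16.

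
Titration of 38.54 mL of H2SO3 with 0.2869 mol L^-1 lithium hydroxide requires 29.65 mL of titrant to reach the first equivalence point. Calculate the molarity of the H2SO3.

n(LiOH) = 0.2869 x 0.02965 = 0.008507 mol.
At the first equivalence point, 1 mol OH^- react per mol H2SO3, so n(H2SO3) = 0.008507 / 1 = 0.008507 mol.
[H2SO3] = 0.008507 / 0.03854 L = 0.221 M.

0.221 M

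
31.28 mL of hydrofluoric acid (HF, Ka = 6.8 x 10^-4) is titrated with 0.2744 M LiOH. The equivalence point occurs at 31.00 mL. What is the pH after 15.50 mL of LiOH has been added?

15.50 mL is exactly half the equivalence volume (31.00/2), i.e. the half-equivalence point.
There, n(HA) = n(A^-), so pH = pKa = -log(6.8 x 10^-4) = 3.17.

3.17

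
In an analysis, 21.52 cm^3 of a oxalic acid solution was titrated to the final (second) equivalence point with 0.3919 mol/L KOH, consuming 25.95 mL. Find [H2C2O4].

0.236 M

n(KOH) = 0.3919 x 0.02595 = 0.01017 mol.
At the final (second) equivalence point, 2 mol OH^- react per mol H2C2O4, so n(H2C2O4) = 0.01017 / 2 = 0.005085 mol.
[H2C2O4] = 0.005085 / 0.02152 L = 0.236 M.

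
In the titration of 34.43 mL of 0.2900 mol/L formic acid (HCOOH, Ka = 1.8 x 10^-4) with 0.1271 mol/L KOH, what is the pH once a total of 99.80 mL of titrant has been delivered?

12.30

n(acid) = 0.2900 x 0.03443 = 0.009985 mol; n(KOH) added = 0.1271 x 0.09980 = 0.01268 mol.
Base is in excess by 0.01268 - 0.009985 = 0.002700 mol in a total volume of 0.1342 L.
[OH^-] = 0.002700/0.1342 = 0.02011 M, so pOH = 1.70 and pH = 14.00 - 1.70 = 12.30.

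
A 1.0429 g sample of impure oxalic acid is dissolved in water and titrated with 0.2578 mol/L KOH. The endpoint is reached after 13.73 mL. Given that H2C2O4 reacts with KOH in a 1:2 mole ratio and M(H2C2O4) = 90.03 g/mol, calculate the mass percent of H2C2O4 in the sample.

15.3%

n(KOH) = 0.2578 x 0.01373 = 0.003540 mol.
n(H2C2O4) = 0.003540 / 2 = 0.001770 mol.
mass of H2C2O4 = 0.001770 x 90.03 = 0.1593 g.
% purity = 0.1593 / 1.0429 x 100 = 15.3%.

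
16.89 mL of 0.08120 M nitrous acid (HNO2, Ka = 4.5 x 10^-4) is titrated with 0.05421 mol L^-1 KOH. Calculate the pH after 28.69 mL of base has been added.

n(acid) = 0.08120 x 0.01689 = 0.001371 mol; n(KOH) added = 0.05421 x 0.02869 = 0.001555 mol.
Base is in excess by 0.001555 - 0.001371 = 0.0001838 mol in a total volume of 0.04558 L.
[OH^-] = 0.0001838/0.04558 = 0.004033 M, so pOH = 2.39 and pH = 14.00 - 2.39 = 11.61.

11.61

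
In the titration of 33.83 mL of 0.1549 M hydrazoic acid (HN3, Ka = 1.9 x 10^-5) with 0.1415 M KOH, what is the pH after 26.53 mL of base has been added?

Initial n(HN3) = 0.1549 x 0.03383 = 0.005240 mol.
n(KOH) added = 0.1415 x 0.02653 = 0.003754 mol, converting that many moles of HN3 to N3-.
Remaining n(HN3) = 0.001486 mol; n(N3-) = 0.003754 mol.
By Henderson-Hasselbalch, pH = pKa + log([A^-]/[HA]) = 4.72 + log(0.003754/0.001486) = 4.72 + (+0.40) = 5.12.

5.12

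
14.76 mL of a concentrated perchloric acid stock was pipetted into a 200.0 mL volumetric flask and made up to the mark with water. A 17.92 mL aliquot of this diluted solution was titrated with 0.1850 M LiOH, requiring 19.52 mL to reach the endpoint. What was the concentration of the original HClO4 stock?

n(LiOH) = 0.1850 x 0.01952 = 0.003611 mol.
n(HClO4) in the aliquot = 0.003611 mol.
[diluted HClO4] = 0.003611 / 0.01792 = 0.2015 M.
Dilution factor = 200.0/14.76 = 13.55, so [stock] = 0.2015 x 13.55 = 2.73 M.

2.73 M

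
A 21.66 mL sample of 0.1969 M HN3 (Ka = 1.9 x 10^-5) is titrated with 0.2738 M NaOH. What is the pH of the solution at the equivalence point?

8.89

n(HN3) = 0.1969 x 0.02166 = 0.004265 mol; V(NaOH) at equivalence = 0.004265/0.2738 = 0.01558 L.
At equivalence all the acid is converted to N3-; total volume = 0.02166 + 0.01558 = 0.03724 L, so [N3-] = 0.004265/0.03724 = 0.1145 M.
Kb = Kw/Ka = 1.0e-14 / 1.9 x 10^-5 = 5.26e-10.
[OH^-] = sqrt(Kb x [N3-]) = sqrt(5.26e-10 x 0.1145) = 7.76e-6 M.
pOH = 5.11, so pH = 14.00 - 5.11 = 8.89.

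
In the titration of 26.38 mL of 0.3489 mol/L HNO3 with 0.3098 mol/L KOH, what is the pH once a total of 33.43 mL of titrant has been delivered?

12.28

n(acid) = 0.3489 x 0.02638 = 0.009204 mol; n(KOH) added = 0.3098 x 0.03343 = 0.01036 mol.
Base is in excess by 0.01036 - 0.009204 = 0.001153 mol in a total volume of 0.05981 L.
[OH^-] = 0.001153/0.05981 = 0.01927 M, so pOH = 1.72 and pH = 14.00 - 1.72 = 12.28.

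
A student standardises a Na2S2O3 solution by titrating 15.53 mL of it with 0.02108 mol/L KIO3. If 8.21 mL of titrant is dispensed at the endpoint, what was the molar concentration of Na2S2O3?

0.0669 M

n(KIO3) = 0.02108 x 0.008210 = 0.0001731 mol.
From the balanced equation, 1 mol KIO3 reacts with 6 mol Na2S2O3, so n(Na2S2O3) = 0.0001731 x 6/1 = 0.001038 mol.
[Na2S2O3] = 0.001038 / 0.01553 L = 0.0669 M.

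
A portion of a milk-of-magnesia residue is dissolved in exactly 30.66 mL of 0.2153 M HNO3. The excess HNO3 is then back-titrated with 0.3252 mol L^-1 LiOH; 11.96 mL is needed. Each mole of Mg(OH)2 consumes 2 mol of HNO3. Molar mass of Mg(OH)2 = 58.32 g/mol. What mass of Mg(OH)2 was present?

Total n(HNO3) added = 0.2153 x 0.03066 = 0.006601 mol.
n(LiOH) used = 0.3252 x 0.01196 = 0.003889 mol, which equals the excess n(HNO3).
So n(HNO3) consumed by the sample = 0.006601 - 0.003889 = 0.002712 mol.
n(Mg(OH)2) = 0.002712 / 2 = 0.001356 mol.
mass = 0.001356 mol x 58.32 g/mol = 0.0791 g.

0.0791 g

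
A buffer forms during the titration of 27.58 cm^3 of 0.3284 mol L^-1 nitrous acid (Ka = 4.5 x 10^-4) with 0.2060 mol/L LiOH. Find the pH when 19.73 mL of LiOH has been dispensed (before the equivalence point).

Initial n(HNO2) = 0.3284 x 0.02758 = 0.009057 mol.
n(LiOH) added = 0.2060 x 0.01973 = 0.004064 mol, converting that many moles of HNO2 to NO2-.
Remaining n(HNO2) = 0.004993 mol; n(NO2-) = 0.004064 mol.
By Henderson-Hasselbalch, pH = pKa + log([A^-]/[HA]) = 3.35 + log(0.004064/0.004993) = 3.35 + (-0.09) = 3.26.

3.26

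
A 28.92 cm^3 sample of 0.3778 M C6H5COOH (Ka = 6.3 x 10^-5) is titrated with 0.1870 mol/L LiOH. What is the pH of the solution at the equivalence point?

8.65

n(C6H5COOH) = 0.3778 x 0.02892 = 0.01093 mol; V(LiOH) at equivalence = 0.01093/0.1870 = 0.05843 L.
At equivalence all the acid is converted to C6H5COO-; total volume = 0.02892 + 0.05843 = 0.08735 L, so [C6H5COO-] = 0.01093/0.08735 = 0.1251 M.
Kb = Kw/Ka = 1.0e-14 / 6.3 x 10^-5 = 1.59e-10.
[OH^-] = sqrt(Kb x [C6H5COO-]) = sqrt(1.59e-10 x 0.1251) = 4.46e-6 M.
pOH = 5.35, so pH = 14.00 - 5.35 = 8.65.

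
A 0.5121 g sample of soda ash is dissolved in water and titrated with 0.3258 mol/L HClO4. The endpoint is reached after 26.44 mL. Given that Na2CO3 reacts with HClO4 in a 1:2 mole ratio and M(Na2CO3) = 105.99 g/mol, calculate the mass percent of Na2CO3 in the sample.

89.1%

n(HClO4) = 0.3258 x 0.02644 = 0.008614 mol.
n(Na2CO3) = 0.008614 / 2 = 0.004307 mol.
mass of Na2CO3 = 0.004307 x 105.99 = 0.4565 g.
% purity = 0.4565 / 0.5121 x 100 = 89.1%.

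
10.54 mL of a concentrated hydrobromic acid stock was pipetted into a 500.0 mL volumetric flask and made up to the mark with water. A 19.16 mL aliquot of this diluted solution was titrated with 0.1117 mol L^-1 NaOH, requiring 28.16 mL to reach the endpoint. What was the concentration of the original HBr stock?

n(NaOH) = 0.1117 x 0.02816 = 0.003145 mol.
n(HBr) in the aliquot = 0.003145 mol.
[diluted HBr] = 0.003145 / 0.01916 = 0.1642 M.
Dilution factor = 500.0/10.54 = 47.44, so [stock] = 0.1642 x 47.44 = 7.79 M.

7.79 M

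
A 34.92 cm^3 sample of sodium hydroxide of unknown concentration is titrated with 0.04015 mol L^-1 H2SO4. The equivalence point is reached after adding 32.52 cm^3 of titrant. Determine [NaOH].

0.0748 M

n(H2SO4) delivered = 0.04015 x 0.03252 = 0.001306 mol.
The reaction is 2 NaOH + 1 H2SO4, so n(NaOH) = 0.001306 x 2/1 = 0.002611 mol.
[NaOH] = 0.002611 mol / 0.03492 L = 0.0748 M.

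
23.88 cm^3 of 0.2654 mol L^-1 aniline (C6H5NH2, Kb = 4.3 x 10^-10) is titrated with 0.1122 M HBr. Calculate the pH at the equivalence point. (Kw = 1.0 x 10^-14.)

2.87

n(C6H5NH2) = 0.2654 x 0.02388 = 0.006338 mol; V(HBr) at equivalence = 0.006338/0.1122 = 0.05649 L.
At equivalence the base is fully converted to C6H5NH3+; total volume = 0.08037 L, so [C6H5NH3+] = 0.006338/0.08037 = 0.07886 M.
Ka(C6H5NH3+) = Kw/Kb = 1.0e-14 / 4.3 x 10^-10 = 2.33e-5.
[H^+] = sqrt(Ka x [C6H5NH3+]) = sqrt(2.33e-5 x 0.07886) = 0.00135 M.
pH = -log(0.00135) = 2.87.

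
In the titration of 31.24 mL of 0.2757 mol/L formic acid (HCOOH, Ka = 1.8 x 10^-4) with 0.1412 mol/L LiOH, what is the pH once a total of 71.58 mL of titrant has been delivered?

n(acid) = 0.2757 x 0.03124 = 0.008613 mol; n(LiOH) added = 0.1412 x 0.07158 = 0.01011 mol.
Base is in excess by 0.01011 - 0.008613 = 0.001494 mol in a total volume of 0.1028 L.
[OH^-] = 0.001494/0.1028 = 0.01453 M, so pOH = 1.84 and pH = 14.00 - 1.84 = 12.16.

12.16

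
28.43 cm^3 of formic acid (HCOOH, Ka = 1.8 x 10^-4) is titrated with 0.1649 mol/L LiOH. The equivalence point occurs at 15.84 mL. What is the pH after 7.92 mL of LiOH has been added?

3.74

7.92 mL is exactly half the equivalence volume (15.84/2), i.e. the half-equivalence point.
There, n(HA) = n(A^-), so pH = pKa = -log(1.8 x 10^-4) = 3.74.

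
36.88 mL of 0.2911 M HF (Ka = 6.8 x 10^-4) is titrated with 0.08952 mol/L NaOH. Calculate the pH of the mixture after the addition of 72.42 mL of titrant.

3.35

Initial n(HF) = 0.2911 x 0.03688 = 0.01074 mol.
n(NaOH) added = 0.08952 x 0.07242 = 0.006483 mol, converting that many moles of HF to F-.
Remaining n(HF) = 0.004253 mol; n(F-) = 0.006483 mol.
By Henderson-Hasselbalch, pH = pKa + log([A^-]/[HA]) = 3.17 + log(0.006483/0.004253) = 3.17 + (+0.18) = 3.35.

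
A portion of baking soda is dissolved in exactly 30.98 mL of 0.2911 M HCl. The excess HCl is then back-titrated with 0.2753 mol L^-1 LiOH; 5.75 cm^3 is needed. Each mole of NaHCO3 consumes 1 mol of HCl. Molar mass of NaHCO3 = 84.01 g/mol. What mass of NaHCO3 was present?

0.625 g

Total n(HCl) added = 0.2911 x 0.03098 = 0.009018 mol.
n(LiOH) used = 0.2753 x 0.005750 = 0.001583 mol, which equals the excess n(HCl).
So n(HCl) consumed by the sample = 0.009018 - 0.001583 = 0.007435 mol.
n(NaHCO3) = 0.007435 / 1 = 0.007435 mol.
mass = 0.007435 mol x 84.01 g/mol = 0.625 g.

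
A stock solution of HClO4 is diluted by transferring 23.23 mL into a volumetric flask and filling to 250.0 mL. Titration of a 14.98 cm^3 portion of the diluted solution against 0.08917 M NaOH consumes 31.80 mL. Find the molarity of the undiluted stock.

n(NaOH) = 0.08917 x 0.03180 = 0.002836 mol.
n(HClO4) in the aliquot = 0.002836 mol.
[diluted HClO4] = 0.002836 / 0.01498 = 0.1893 M.
Dilution factor = 250.0/23.23 = 10.76, so [stock] = 0.1893 x 10.76 = 2.04 M.

2.04 M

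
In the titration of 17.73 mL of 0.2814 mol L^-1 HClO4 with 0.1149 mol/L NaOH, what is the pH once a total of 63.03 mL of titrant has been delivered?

12.45

n(acid) = 0.2814 x 0.01773 = 0.004989 mol; n(NaOH) added = 0.1149 x 0.06303 = 0.007242 mol.
Base is in excess by 0.007242 - 0.004989 = 0.002253 mol in a total volume of 0.08076 L.
[OH^-] = 0.002253/0.08076 = 0.02790 M, so pOH = 1.55 and pH = 14.00 - 1.55 = 12.45.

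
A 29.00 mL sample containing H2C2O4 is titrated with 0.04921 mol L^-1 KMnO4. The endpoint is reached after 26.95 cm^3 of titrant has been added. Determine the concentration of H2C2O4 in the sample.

n(KMnO4) = 0.04921 x 0.02695 = 0.001326 mol.
From the balanced equation, 2 mol KMnO4 reacts with 5 mol H2C2O4, so n(H2C2O4) = 0.001326 x 5/2 = 0.003316 mol.
[H2C2O4] = 0.003316 / 0.02900 L = 0.114 M.

0.114 M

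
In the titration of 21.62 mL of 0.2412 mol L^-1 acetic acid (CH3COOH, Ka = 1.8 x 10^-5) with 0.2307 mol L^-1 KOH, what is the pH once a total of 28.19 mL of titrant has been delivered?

n(acid) = 0.2412 x 0.02162 = 0.005215 mol; n(KOH) added = 0.2307 x 0.02819 = 0.006503 mol.
Base is in excess by 0.006503 - 0.005215 = 0.001289 mol in a total volume of 0.04981 L.
[OH^-] = 0.001289/0.04981 = 0.02587 M, so pOH = 1.59 and pH = 14.00 - 1.59 = 12.41.

12.41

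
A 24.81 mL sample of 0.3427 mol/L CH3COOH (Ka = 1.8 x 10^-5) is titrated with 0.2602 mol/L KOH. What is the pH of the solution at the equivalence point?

8.96

n(CH3COOH) = 0.3427 x 0.02481 = 0.008502 mol; V(KOH) at equivalence = 0.008502/0.2602 = 0.03268 L.
At equivalence all the acid is converted to CH3COO-; total volume = 0.02481 + 0.03268 = 0.05749 L, so [CH3COO-] = 0.008502/0.05749 = 0.1479 M.
Kb = Kw/Ka = 1.0e-14 / 1.8 x 10^-5 = 5.56e-10.
[OH^-] = sqrt(Kb x [CH3COO-]) = sqrt(5.56e-10 x 0.1479) = 9.06e-6 M.
pOH = 5.04, so pH = 14.00 - 5.04 = 8.96.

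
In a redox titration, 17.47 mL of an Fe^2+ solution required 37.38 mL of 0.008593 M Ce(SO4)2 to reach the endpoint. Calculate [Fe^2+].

0.0184 M

n(Ce(SO4)2) = 0.008593 x 0.03738 = 0.0003212 mol.
From the balanced equation, 1 mol Ce(SO4)2 reacts with 1 mol Fe^2+, so n(Fe^2+) = 0.0003212 x 1/1 = 0.0003212 mol.
[Fe^2+] = 0.0003212 / 0.01747 L = 0.0184 M.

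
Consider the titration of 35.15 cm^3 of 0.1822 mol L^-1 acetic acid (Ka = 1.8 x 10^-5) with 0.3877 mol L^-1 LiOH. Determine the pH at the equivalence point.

n(CH3COOH) = 0.1822 x 0.03515 = 0.006404 mol; V(LiOH) at equivalence = 0.006404/0.3877 = 0.01652 L.
At equivalence all the acid is converted to CH3COO-; total volume = 0.03515 + 0.01652 = 0.05167 L, so [CH3COO-] = 0.006404/0.05167 = 0.1239 M.
Kb = Kw/Ka = 1.0e-14 / 1.8 x 10^-5 = 5.56e-10.
[OH^-] = sqrt(Kb x [CH3COO-]) = sqrt(5.56e-10 x 0.1239) = 8.30e-6 M.
pOH = 5.08, so pH = 14.00 - 5.08 = 8.92.

8.92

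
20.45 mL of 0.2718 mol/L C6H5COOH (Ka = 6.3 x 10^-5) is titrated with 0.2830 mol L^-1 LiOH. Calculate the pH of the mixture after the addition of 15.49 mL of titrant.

Initial n(C6H5COOH) = 0.2718 x 0.02045 = 0.005558 mol.
n(LiOH) added = 0.2830 x 0.01549 = 0.004384 mol, converting that many moles of C6H5COOH to C6H5COO-.
Remaining n(C6H5COOH) = 0.001175 mol; n(C6H5COO-) = 0.004384 mol.
By Henderson-Hasselbalch, pH = pKa + log([A^-]/[HA]) = 4.20 + log(0.004384/0.001175) = 4.20 + (+0.57) = 4.77.

4.77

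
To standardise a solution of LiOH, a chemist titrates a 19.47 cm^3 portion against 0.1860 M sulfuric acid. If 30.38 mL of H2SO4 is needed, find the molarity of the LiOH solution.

0.580 M

n(H2SO4) delivered = 0.1860 x 0.03038 = 0.005651 mol.
The reaction is 2 LiOH + 1 H2SO4, so n(LiOH) = 0.005651 x 2/1 = 0.01130 mol.
[LiOH] = 0.01130 mol / 0.01947 L = 0.580 M.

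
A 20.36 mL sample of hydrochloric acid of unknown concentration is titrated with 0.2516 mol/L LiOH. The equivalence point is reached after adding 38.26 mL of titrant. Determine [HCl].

0.473 M

n(LiOH) delivered = 0.2516 x 0.03826 = 0.009626 mol.
For a 1:1 reaction, n(HCl) = 0.009626 mol.
[HCl] = 0.009626 mol / 0.02036 L = 0.473 M.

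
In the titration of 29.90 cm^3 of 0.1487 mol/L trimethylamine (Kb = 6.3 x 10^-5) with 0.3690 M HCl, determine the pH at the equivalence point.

n((CH3)3N) = 0.1487 x 0.02990 = 0.004446 mol; V(HCl) at equivalence = 0.004446/0.3690 = 0.01205 L.
At equivalence the base is fully converted to (CH3)3NH+; total volume = 0.04195 L, so [(CH3)3NH+] = 0.004446/0.04195 = 0.1060 M.
Ka((CH3)3NH+) = Kw/Kb = 1.0e-14 / 6.3 x 10^-5 = 1.59e-10.
[H^+] = sqrt(Ka x [(CH3)3NH+]) = sqrt(1.59e-10 x 0.1060) = 4.10e-6 M.
pH = -log(4.10e-6) = 5.39.

5.39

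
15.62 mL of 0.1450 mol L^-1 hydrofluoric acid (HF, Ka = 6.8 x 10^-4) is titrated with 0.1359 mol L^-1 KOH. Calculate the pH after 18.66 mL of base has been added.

11.90

n(acid) = 0.1450 x 0.01562 = 0.002265 mol; n(KOH) added = 0.1359 x 0.01866 = 0.002536 mol.
Base is in excess by 0.002536 - 0.002265 = 0.0002710 mol in a total volume of 0.03428 L.
[OH^-] = 0.0002710/0.03428 = 0.007905 M, so pOH = 2.10 and pH = 14.00 - 2.10 = 11.90.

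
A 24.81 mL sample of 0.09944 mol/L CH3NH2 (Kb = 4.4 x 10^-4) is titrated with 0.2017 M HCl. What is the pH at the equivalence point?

5.91

n(CH3NH2) = 0.09944 x 0.02481 = 0.002467 mol; V(HCl) at equivalence = 0.002467/0.2017 = 0.01223 L.
At equivalence the base is fully converted to CH3NH3+; total volume = 0.03704 L, so [CH3NH3+] = 0.002467/0.03704 = 0.06660 M.
Ka(CH3NH3+) = Kw/Kb = 1.0e-14 / 4.4 x 10^-4 = 2.27e-11.
[H^+] = sqrt(Ka x [CH3NH3+]) = sqrt(2.27e-11 x 0.06660) = 1.23e-6 M.
pH = -log(1.23e-6) = 5.91.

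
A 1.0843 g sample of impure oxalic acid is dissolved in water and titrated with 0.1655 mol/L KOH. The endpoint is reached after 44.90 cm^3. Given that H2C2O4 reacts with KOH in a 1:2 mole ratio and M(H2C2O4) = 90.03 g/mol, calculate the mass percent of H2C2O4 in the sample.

n(KOH) = 0.1655 x 0.04490 = 0.007431 mol.
n(H2C2O4) = 0.007431 / 2 = 0.003715 mol.
mass of H2C2O4 = 0.003715 x 90.03 = 0.3345 g.
% purity = 0.3345 / 1.0843 x 100 = 30.8%.

30.8%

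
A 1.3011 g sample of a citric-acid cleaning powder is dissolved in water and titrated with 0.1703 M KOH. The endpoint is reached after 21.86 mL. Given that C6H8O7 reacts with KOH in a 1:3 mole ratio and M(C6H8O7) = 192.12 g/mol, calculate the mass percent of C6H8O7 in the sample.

18.3%

n(KOH) = 0.1703 x 0.02186 = 0.003723 mol.
n(C6H8O7) = 0.003723 / 3 = 0.001241 mol.
mass of C6H8O7 = 0.001241 x 192.12 = 0.2384 g.
% purity = 0.2384 / 1.3011 x 100 = 18.3%.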